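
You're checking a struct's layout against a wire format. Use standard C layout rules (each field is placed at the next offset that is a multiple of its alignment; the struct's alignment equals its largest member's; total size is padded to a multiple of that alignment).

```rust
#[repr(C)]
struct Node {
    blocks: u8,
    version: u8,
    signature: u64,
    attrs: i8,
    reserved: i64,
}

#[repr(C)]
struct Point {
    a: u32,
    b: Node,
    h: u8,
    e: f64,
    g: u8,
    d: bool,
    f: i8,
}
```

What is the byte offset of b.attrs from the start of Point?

Node: @0: blocks [1B, align 1] → 1; @1: version [1B, align 1] → 2; +6 pad (align 8); @8: signature [8B, align 8] → 16; @16: attrs [1B, align 1] → 17; +7 pad (align 8); @24: reserved [8B, align 8] → 32; size 32, align 8
@0: a [4B, align 4] → 4
+4 pad (align 8)
@8: b [32B, align 8] → 40
within Node: attrs at 16
8 + 16 = 24

24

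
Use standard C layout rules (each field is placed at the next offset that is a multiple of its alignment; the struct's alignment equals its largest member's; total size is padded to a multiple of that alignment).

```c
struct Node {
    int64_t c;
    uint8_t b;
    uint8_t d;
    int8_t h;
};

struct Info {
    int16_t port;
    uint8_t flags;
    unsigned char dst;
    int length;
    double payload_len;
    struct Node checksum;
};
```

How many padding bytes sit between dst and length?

Node: c at 0 (size 8, align 8) → ends 8; b at 8 (size 1, align 1) → ends 9; d at 9 (size 1, align 1) → ends 10; h at 10 (size 1, align 1) → ends 11; tail pad 5 to reach multiple of 8; total 16 bytes, alignment 8
port at 0 (size 2, align 2) → ends 2
flags at 2 (size 1, align 1) → ends 3
dst at 3 (size 1, align 1) → ends 4
length at 4 (size 4, align 4) → ends 8

0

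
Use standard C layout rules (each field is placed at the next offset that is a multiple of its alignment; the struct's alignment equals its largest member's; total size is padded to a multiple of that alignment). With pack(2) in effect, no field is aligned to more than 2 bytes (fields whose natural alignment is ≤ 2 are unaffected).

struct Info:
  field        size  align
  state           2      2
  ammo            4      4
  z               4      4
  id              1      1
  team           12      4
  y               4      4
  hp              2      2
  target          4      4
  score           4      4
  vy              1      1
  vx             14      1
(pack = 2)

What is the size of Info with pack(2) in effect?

54

@0: state [2B, align 2] → 2
@2: ammo [4B, align 2] → 6
@6: z [4B, align 2] → 10
@10: id [1B, align 1] → 11
+1 pad (align 2)
@12: team [12B, align 2] → 24
@24: y [4B, align 2] → 28
@28: hp [2B, align 2] → 30
@30: target [4B, align 2] → 34
@34: score [4B, align 2] → 38
@38: vy [1B, align 1] → 39
@39: vx [14B, align 1] → 53
+1 tail pad (align 2)
size 54, align 2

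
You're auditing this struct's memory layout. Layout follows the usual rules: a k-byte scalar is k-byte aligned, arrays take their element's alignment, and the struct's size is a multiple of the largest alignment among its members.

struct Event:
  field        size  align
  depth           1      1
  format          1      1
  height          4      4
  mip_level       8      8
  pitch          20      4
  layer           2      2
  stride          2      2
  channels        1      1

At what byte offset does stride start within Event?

38

depth at 0 (size 1, align 1) → ends 1
format at 1 (size 1, align 1) → ends 2
pad 2 to align 4 for height
height at 4 (size 4, align 4) → ends 8
mip_level at 8 (size 8, align 8) → ends 16
pitch at 16 (size 20, align 4) → ends 36
layer at 36 (size 2, align 2) → ends 38
stride at 38 (size 2, align 2) → ends 40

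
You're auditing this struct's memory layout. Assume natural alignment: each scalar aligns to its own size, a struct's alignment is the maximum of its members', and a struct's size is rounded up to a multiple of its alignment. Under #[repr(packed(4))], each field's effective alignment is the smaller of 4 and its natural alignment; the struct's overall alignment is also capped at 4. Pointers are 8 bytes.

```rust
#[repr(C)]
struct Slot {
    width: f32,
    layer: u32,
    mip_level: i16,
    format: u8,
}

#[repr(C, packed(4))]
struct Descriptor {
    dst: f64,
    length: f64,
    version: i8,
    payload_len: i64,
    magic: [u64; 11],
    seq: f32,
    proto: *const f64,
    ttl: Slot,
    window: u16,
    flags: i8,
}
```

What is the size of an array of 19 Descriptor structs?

2736

Slot: @0: width [4B, align 4] → 4; @4: layer [4B, align 4] → 8; @8: mip_level [2B, align 2] → 10; @10: format [1B, align 1] → 11; +1 tail pad (align 4); size 12, align 4
@0: dst [8B, align 4] → 8
@8: length [8B, align 4] → 16
@16: version [1B, align 1] → 17
+3 pad (align 4)
@20: payload_len [8B, align 4] → 28
@28: magic [88B, align 4] → 116
@116: seq [4B, align 4] → 120
@120: proto [8B, align 4] → 128
@128: ttl [12B, align 4] → 140
@140: window [2B, align 2] → 142
@142: flags [1B, align 1] → 143
+1 tail pad (align 4)
size 144, align 4
array of 19: 19 × 144 = 2736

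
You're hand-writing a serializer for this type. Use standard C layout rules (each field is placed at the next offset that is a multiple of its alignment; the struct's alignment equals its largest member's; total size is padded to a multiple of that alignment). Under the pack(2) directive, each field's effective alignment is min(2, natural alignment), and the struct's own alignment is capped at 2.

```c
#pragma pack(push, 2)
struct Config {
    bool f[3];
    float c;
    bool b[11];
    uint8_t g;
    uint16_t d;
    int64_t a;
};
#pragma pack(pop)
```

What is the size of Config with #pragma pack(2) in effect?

@0: f [3B, align 1] → 3
+1 pad (align 2)
@4: c [4B, align 2] → 8
@8: b [11B, align 1] → 19
@19: g [1B, align 1] → 20
@20: d [2B, align 2] → 22
@22: a [8B, align 2] → 30
size 30, align 2

30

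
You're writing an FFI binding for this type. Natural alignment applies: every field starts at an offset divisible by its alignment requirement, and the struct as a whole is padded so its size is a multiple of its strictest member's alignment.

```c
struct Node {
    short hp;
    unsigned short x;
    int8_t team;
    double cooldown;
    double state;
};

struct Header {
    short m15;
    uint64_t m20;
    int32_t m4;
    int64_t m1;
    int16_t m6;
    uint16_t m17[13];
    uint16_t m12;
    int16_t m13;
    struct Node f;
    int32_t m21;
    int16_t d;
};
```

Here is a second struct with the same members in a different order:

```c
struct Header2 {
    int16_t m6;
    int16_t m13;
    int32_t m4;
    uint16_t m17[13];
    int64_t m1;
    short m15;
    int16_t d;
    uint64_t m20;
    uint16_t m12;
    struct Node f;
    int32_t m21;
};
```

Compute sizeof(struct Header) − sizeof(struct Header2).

Node: 0..2  hp  (2B, 2-aligned); 2..4  x  (2B, 2-aligned); 4..5  team  (1B, 1-aligned); 5..8  -- padding (3B); 8..16  cooldown  (8B, 8-aligned); 16..24  state  (8B, 8-aligned); sizeof = 24, alignof = 8
0..2  m15  (2B, 2-aligned)
2..8  -- padding (6B)
8..16  m20  (8B, 8-aligned)
16..20  m4  (4B, 4-aligned)
20..24  -- padding (4B)
24..32  m1  (8B, 8-aligned)
32..34  m6  (2B, 2-aligned)
34..60  m17  (26B, 2-aligned)
60..62  m12  (2B, 2-aligned)
62..64  m13  (2B, 2-aligned)
64..88  f  (24B, 8-aligned)
88..92  m21  (4B, 4-aligned)
92..94  d  (2B, 2-aligned)
94..96  -- tail padding (2B)
sizeof = 96, alignof = 8
— Header2 —
0..2  m6  (2B, 2-aligned)
2..4  m13  (2B, 2-aligned)
4..8  m4  (4B, 4-aligned)
8..34  m17  (26B, 2-aligned)
34..40  -- padding (6B)
40..48  m1  (8B, 8-aligned)
48..50  m15  (2B, 2-aligned)
50..52  d  (2B, 2-aligned)
52..56  -- padding (4B)
56..64  m20  (8B, 8-aligned)
64..66  m12  (2B, 2-aligned)
66..72  -- padding (6B)
72..96  f  (24B, 8-aligned)
96..100  m21  (4B, 4-aligned)
100..104  -- tail padding (4B)
sizeof = 104, alignof = 8
96 − 104 = -8

-8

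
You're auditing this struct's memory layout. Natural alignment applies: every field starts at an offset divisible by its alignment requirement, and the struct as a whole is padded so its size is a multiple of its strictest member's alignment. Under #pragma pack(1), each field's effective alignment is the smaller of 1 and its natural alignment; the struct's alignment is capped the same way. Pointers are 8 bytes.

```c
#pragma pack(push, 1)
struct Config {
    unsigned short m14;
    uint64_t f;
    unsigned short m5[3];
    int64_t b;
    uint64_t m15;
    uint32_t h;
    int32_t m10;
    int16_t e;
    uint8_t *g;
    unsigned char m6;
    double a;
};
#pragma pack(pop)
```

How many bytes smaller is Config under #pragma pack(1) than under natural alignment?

21

natural layout:
  @0: m14 [2B, align 2] → 2
  +6 pad (align 8)
  @8: f [8B, align 8] → 16
  @16: m5 [6B, align 2] → 22
  +2 pad (align 8)
  @24: b [8B, align 8] → 32
  @32: m15 [8B, align 8] → 40
  @40: h [4B, align 4] → 44
  @44: m10 [4B, align 4] → 48
  @48: e [2B, align 2] → 50
  +6 pad (align 8)
  @56: g [8B, align 8] → 64
  @64: m6 [1B, align 1] → 65
  +7 pad (align 8)
  @72: a [8B, align 8] → 80
  size 80, align 8
packed(1) layout:
  @0: m14 [2B, align 1] → 2
  @2: f [8B, align 1] → 10
  @10: m5 [6B, align 1] → 16
  @16: b [8B, align 1] → 24
  @24: m15 [8B, align 1] → 32
  @32: h [4B, align 1] → 36
  @36: m10 [4B, align 1] → 40
  @40: e [2B, align 1] → 42
  @42: g [8B, align 1] → 50
  @50: m6 [1B, align 1] → 51
  @51: a [8B, align 1] → 59
  size 59, align 1
80 − 59 = 21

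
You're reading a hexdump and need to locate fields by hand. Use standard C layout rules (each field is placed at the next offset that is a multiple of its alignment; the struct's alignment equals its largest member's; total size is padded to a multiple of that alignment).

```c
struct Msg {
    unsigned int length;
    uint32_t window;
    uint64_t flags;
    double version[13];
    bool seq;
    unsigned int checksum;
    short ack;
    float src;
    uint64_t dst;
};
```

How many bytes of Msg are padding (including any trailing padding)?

@0: length [4B, align 4] → 4
@4: window [4B, align 4] → 8
@8: flags [8B, align 8] → 16
@16: version [104B, align 8] → 120
@120: seq [1B, align 1] → 121
+3 pad (align 4)
@124: checksum [4B, align 4] → 128
@128: ack [2B, align 2] → 130
+2 pad (align 4)
@132: src [4B, align 4] → 136
@136: dst [8B, align 8] → 144
size 144, align 8
data bytes 139, size 144 → padding 5

5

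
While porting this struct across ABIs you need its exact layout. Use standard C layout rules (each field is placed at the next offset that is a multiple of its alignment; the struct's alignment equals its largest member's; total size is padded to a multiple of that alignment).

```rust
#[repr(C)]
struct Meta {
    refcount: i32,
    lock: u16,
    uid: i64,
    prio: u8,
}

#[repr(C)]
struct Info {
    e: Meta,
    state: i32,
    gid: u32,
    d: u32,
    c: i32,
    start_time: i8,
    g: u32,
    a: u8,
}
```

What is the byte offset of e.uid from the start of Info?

8

Meta: refcount at 0 (size 4, align 4) → ends 4; lock at 4 (size 2, align 2) → ends 6; pad 2 to align 8 for uid; uid at 8 (size 8, align 8) → ends 16; prio at 16 (size 1, align 1) → ends 17; tail pad 7 to reach multiple of 8; total 24 bytes, alignment 8
e at 0 (size 24, align 8) → ends 24
within Meta: uid at 8
0 + 8 = 8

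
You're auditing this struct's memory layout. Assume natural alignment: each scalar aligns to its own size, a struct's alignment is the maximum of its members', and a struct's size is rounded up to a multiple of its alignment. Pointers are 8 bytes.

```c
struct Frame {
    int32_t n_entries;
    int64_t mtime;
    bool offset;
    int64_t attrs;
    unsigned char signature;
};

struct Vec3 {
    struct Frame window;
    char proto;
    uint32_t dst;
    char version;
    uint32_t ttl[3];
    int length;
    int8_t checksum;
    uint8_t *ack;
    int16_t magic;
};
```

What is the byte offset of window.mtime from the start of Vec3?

Frame: 0..4  n_entries  (4B, 4-aligned); 4..8  -- padding (4B); 8..16  mtime  (8B, 8-aligned); 16..17  offset  (1B, 1-aligned); 17..24  -- padding (7B); 24..32  attrs  (8B, 8-aligned); 32..33  signature  (1B, 1-aligned); 33..40  -- tail padding (7B); sizeof = 40, alignof = 8
0..40  window  (40B, 8-aligned)
within Frame: mtime at 8
0 + 8 = 8

8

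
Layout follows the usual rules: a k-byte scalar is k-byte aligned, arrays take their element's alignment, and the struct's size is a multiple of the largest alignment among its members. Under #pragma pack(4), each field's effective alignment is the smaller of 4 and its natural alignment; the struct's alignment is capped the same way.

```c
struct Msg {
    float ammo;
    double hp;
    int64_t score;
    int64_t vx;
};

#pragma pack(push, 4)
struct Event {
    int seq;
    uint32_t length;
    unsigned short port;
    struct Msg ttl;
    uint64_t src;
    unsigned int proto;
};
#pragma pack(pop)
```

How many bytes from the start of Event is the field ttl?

Msg: 0..4  ammo  (4B, 4-aligned); 4..8  -- padding (4B); 8..16  hp  (8B, 8-aligned); 16..24  score  (8B, 8-aligned); 24..32  vx  (8B, 8-aligned); sizeof = 32, alignof = 8
0..4  seq  (4B, 4-aligned)
4..8  length  (4B, 4-aligned)
8..10  port  (2B, 2-aligned)
10..12  -- padding (2B)
12..44  ttl  (32B, 4-aligned)

12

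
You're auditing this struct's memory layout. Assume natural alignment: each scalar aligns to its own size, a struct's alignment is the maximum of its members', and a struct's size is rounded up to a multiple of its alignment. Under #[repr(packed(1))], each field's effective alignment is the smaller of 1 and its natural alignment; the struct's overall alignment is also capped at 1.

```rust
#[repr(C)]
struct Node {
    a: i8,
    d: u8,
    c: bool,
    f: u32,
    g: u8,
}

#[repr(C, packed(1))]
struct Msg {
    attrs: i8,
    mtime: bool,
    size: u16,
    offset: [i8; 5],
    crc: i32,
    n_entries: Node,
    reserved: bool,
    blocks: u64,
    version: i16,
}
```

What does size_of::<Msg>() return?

Node: a at 0 (size 1, align 1) → ends 1; d at 1 (size 1, align 1) → ends 2; c at 2 (size 1, align 1) → ends 3; pad 1 to align 4 for f; f at 4 (size 4, align 4) → ends 8; g at 8 (size 1, align 1) → ends 9; tail pad 3 to reach multiple of 4; total 12 bytes, alignment 4
attrs at 0 (size 1, align 1) → ends 1
mtime at 1 (size 1, align 1) → ends 2
size at 2 (size 2, align 1) → ends 4
offset at 4 (size 5, align 1) → ends 9
crc at 9 (size 4, align 1) → ends 13
n_entries at 13 (size 12, align 1) → ends 25
reserved at 25 (size 1, align 1) → ends 26
blocks at 26 (size 8, align 1) → ends 34
version at 34 (size 2, align 1) → ends 36
total 36 bytes, alignment 1

36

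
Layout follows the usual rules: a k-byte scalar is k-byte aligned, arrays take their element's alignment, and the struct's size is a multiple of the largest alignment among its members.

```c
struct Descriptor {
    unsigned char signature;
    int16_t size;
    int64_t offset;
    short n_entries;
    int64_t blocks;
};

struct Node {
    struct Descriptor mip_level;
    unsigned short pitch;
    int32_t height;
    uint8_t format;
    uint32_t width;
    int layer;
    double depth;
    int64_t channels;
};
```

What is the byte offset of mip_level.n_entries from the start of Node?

16

Descriptor: 0..1  signature  (1B, 1-aligned); 1..2  -- padding (1B); 2..4  size  (2B, 2-aligned); 4..8  -- padding (4B); 8..16  offset  (8B, 8-aligned); 16..18  n_entries  (2B, 2-aligned); 18..24  -- padding (6B); 24..32  blocks  (8B, 8-aligned); sizeof = 32, alignof = 8
0..32  mip_level  (32B, 8-aligned)
within Descriptor: n_entries at 16
0 + 16 = 16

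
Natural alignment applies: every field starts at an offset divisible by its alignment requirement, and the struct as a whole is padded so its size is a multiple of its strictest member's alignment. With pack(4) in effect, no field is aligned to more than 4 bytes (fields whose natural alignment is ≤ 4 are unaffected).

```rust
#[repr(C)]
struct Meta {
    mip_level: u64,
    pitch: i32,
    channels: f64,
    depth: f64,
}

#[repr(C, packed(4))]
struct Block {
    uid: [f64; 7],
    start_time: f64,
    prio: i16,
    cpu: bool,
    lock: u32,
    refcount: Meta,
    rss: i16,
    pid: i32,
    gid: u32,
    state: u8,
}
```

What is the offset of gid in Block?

Meta: @0: mip_level [8B, align 8] → 8; @8: pitch [4B, align 4] → 12; +4 pad (align 8); @16: channels [8B, align 8] → 24; @24: depth [8B, align 8] → 32; size 32, align 8
@0: uid [56B, align 4] → 56
@56: start_time [8B, align 4] → 64
@64: prio [2B, align 2] → 66
@66: cpu [1B, align 1] → 67
+1 pad (align 4)
@68: lock [4B, align 4] → 72
@72: refcount [32B, align 4] → 104
@104: rss [2B, align 2] → 106
+2 pad (align 4)
@108: pid [4B, align 4] → 112
@112: gid [4B, align 4] → 116

112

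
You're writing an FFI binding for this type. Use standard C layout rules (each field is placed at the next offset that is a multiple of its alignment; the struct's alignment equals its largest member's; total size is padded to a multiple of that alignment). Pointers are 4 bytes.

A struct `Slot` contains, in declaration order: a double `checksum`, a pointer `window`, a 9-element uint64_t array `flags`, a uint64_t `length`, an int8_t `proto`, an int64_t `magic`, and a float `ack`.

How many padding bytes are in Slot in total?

checksum at 0 (size 8, align 8) → ends 8
window at 8 (size 4, align 4) → ends 12
pad 4 to align 8 for flags
flags at 16 (size 72, align 8) → ends 88
length at 88 (size 8, align 8) → ends 96
proto at 96 (size 1, align 1) → ends 97
pad 7 to align 8 for magic
magic at 104 (size 8, align 8) → ends 112
ack at 112 (size 4, align 4) → ends 116
tail pad 4 to reach multiple of 8
total 120 bytes, alignment 8
data bytes 105, size 120 → padding 15

15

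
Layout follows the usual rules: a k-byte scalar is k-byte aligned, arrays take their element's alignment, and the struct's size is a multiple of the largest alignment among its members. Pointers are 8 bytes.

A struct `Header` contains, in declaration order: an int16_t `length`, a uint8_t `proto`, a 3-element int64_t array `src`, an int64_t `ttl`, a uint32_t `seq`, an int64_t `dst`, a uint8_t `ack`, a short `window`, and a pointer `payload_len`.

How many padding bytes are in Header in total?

14

length at 0 (size 2, align 2) → ends 2
proto at 2 (size 1, align 1) → ends 3
pad 5 to align 8 for src
src at 8 (size 24, align 8) → ends 32
ttl at 32 (size 8, align 8) → ends 40
seq at 40 (size 4, align 4) → ends 44
pad 4 to align 8 for dst
dst at 48 (size 8, align 8) → ends 56
ack at 56 (size 1, align 1) → ends 57
pad 1 to align 2 for window
window at 58 (size 2, align 2) → ends 60
pad 4 to align 8 for payload_len
payload_len at 64 (size 8, align 8) → ends 72
total 72 bytes, alignment 8
data bytes 58, size 72 → padding 14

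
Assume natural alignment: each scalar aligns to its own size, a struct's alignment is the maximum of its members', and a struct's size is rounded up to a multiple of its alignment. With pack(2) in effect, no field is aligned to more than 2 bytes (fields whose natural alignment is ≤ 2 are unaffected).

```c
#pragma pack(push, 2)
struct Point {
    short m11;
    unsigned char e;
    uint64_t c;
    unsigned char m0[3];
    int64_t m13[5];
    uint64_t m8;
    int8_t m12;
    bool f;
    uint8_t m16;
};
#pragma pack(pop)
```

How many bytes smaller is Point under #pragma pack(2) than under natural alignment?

natural layout:
  @0: m11 [2B, align 2] → 2
  @2: e [1B, align 1] → 3
  +5 pad (align 8)
  @8: c [8B, align 8] → 16
  @16: m0 [3B, align 1] → 19
  +5 pad (align 8)
  @24: m13 [40B, align 8] → 64
  @64: m8 [8B, align 8] → 72
  @72: m12 [1B, align 1] → 73
  @73: f [1B, align 1] → 74
  @74: m16 [1B, align 1] → 75
  +5 tail pad (align 8)
  size 80, align 8
packed(2) layout:
  @0: m11 [2B, align 2] → 2
  @2: e [1B, align 1] → 3
  +1 pad (align 2)
  @4: c [8B, align 2] → 12
  @12: m0 [3B, align 1] → 15
  +1 pad (align 2)
  @16: m13 [40B, align 2] → 56
  @56: m8 [8B, align 2] → 64
  @64: m12 [1B, align 1] → 65
  @65: f [1B, align 1] → 66
  @66: m16 [1B, align 1] → 67
  +1 tail pad (align 2)
  size 68, align 2
80 − 68 = 12

12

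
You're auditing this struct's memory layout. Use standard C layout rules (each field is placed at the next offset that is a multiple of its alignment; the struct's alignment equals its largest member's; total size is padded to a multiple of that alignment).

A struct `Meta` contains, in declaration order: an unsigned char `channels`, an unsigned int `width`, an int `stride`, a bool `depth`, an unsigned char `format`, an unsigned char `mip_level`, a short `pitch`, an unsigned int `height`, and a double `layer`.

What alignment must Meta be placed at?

member alignments: channels=1, width=4, stride=4, depth=1, format=1, mip_level=1, pitch=2, height=4, layer=8
max = 8

8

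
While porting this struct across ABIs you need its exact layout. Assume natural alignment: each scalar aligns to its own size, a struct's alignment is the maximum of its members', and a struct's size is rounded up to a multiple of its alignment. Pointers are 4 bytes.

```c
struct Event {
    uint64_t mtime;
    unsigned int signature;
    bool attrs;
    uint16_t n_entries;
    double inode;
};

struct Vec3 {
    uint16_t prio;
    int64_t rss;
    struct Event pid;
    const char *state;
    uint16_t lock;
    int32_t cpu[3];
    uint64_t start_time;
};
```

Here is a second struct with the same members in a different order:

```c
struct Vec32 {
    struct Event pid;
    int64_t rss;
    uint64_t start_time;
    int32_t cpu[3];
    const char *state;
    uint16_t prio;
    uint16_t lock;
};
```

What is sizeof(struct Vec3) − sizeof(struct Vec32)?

Event: 0..8  mtime  (8B, 8-aligned); 8..12  signature  (4B, 4-aligned); 12..13  attrs  (1B, 1-aligned); 13..14  -- padding (1B); 14..16  n_entries  (2B, 2-aligned); 16..24  inode  (8B, 8-aligned); sizeof = 24, alignof = 8
0..2  prio  (2B, 2-aligned)
2..8  -- padding (6B)
8..16  rss  (8B, 8-aligned)
16..40  pid  (24B, 8-aligned)
40..44  state  (4B, 4-aligned)
44..46  lock  (2B, 2-aligned)
46..48  -- padding (2B)
48..60  cpu  (12B, 4-aligned)
60..64  -- padding (4B)
64..72  start_time  (8B, 8-aligned)
sizeof = 72, alignof = 8
— Vec32 —
0..24  pid  (24B, 8-aligned)
24..32  rss  (8B, 8-aligned)
32..40  start_time  (8B, 8-aligned)
40..52  cpu  (12B, 4-aligned)
52..56  state  (4B, 4-aligned)
56..58  prio  (2B, 2-aligned)
58..60  lock  (2B, 2-aligned)
60..64  -- tail padding (4B)
sizeof = 64, alignof = 8
72 − 64 = 8

8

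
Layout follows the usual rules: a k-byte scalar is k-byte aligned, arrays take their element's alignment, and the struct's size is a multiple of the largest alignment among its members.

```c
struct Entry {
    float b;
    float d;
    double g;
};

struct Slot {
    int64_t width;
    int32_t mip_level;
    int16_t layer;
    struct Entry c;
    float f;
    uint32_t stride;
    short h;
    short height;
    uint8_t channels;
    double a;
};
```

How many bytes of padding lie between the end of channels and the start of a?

3

Entry: b at 0 (size 4, align 4) → ends 4; d at 4 (size 4, align 4) → ends 8; g at 8 (size 8, align 8) → ends 16; total 16 bytes, alignment 8
width at 0 (size 8, align 8) → ends 8
mip_level at 8 (size 4, align 4) → ends 12
layer at 12 (size 2, align 2) → ends 14
pad 2 to align 8 for c
c at 16 (size 16, align 8) → ends 32
f at 32 (size 4, align 4) → ends 36
stride at 36 (size 4, align 4) → ends 40
h at 40 (size 2, align 2) → ends 42
height at 42 (size 2, align 2) → ends 44
channels at 44 (size 1, align 1) → ends 45
pad 3 to align 8 for a
a at 48 (size 8, align 8) → ends 56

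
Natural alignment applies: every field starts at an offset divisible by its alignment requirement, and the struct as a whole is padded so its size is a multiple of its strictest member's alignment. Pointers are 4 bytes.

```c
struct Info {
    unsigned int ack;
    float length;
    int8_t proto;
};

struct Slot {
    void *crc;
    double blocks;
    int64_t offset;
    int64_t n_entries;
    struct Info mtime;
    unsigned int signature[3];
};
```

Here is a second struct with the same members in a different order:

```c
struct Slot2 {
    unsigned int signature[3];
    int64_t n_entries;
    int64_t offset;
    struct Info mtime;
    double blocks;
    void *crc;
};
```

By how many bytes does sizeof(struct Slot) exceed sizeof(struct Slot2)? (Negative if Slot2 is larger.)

Info: 0..4  ack  (4B, 4-aligned); 4..8  length  (4B, 4-aligned); 8..9  proto  (1B, 1-aligned); 9..12  -- tail padding (3B); sizeof = 12, alignof = 4
0..4  crc  (4B, 4-aligned)
4..8  -- padding (4B)
8..16  blocks  (8B, 8-aligned)
16..24  offset  (8B, 8-aligned)
24..32  n_entries  (8B, 8-aligned)
32..44  mtime  (12B, 4-aligned)
44..56  signature  (12B, 4-aligned)
sizeof = 56, alignof = 8
— Slot2 —
0..12  signature  (12B, 4-aligned)
12..16  -- padding (4B)
16..24  n_entries  (8B, 8-aligned)
24..32  offset  (8B, 8-aligned)
32..44  mtime  (12B, 4-aligned)
44..48  -- padding (4B)
48..56  blocks  (8B, 8-aligned)
56..60  crc  (4B, 4-aligned)
60..64  -- tail padding (4B)
sizeof = 64, alignof = 8
56 − 64 = -8

-8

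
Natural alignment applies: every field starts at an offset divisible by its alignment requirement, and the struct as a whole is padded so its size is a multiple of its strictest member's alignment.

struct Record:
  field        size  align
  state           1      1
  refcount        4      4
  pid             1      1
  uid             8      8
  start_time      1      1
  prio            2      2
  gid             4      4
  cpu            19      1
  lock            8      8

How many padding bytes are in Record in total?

16

@0: state [1B, align 1] → 1
+3 pad (align 4)
@4: refcount [4B, align 4] → 8
@8: pid [1B, align 1] → 9
+7 pad (align 8)
@16: uid [8B, align 8] → 24
@24: start_time [1B, align 1] → 25
+1 pad (align 2)
@26: prio [2B, align 2] → 28
@28: gid [4B, align 4] → 32
@32: cpu [19B, align 1] → 51
+5 pad (align 8)
@56: lock [8B, align 8] → 64
size 64, align 8
data bytes 48, size 64 → padding 16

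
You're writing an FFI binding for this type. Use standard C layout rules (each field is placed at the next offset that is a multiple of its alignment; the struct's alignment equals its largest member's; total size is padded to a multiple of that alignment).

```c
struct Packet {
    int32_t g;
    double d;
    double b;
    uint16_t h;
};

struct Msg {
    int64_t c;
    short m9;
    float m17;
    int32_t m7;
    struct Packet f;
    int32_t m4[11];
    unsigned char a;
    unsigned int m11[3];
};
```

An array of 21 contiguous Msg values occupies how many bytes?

2520

Packet: @0: g [4B, align 4] → 4; +4 pad (align 8); @8: d [8B, align 8] → 16; @16: b [8B, align 8] → 24; @24: h [2B, align 2] → 26; +6 tail pad (align 8); size 32, align 8
@0: c [8B, align 8] → 8
@8: m9 [2B, align 2] → 10
+2 pad (align 4)
@12: m17 [4B, align 4] → 16
@16: m7 [4B, align 4] → 20
+4 pad (align 8)
@24: f [32B, align 8] → 56
@56: m4 [44B, align 4] → 100
@100: a [1B, align 1] → 101
+3 pad (align 4)
@104: m11 [12B, align 4] → 116
+4 tail pad (align 8)
size 120, align 8
array of 21: 21 × 120 = 2520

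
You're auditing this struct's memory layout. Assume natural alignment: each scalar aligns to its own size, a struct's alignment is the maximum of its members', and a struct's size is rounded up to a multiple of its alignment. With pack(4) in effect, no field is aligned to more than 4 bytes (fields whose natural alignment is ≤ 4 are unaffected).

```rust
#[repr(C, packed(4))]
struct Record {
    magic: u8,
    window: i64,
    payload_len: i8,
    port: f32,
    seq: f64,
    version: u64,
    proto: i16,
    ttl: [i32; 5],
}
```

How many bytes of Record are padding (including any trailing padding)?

8

0..1  magic  (1B, 1-aligned)
1..4  -- padding (3B)
4..12  window  (8B, 4-aligned)
12..13  payload_len  (1B, 1-aligned)
13..16  -- padding (3B)
16..20  port  (4B, 4-aligned)
20..28  seq  (8B, 4-aligned)
28..36  version  (8B, 4-aligned)
36..38  proto  (2B, 2-aligned)
38..40  -- padding (2B)
40..60  ttl  (20B, 4-aligned)
sizeof = 60, alignof = 4
data bytes 52, size 60 → padding 8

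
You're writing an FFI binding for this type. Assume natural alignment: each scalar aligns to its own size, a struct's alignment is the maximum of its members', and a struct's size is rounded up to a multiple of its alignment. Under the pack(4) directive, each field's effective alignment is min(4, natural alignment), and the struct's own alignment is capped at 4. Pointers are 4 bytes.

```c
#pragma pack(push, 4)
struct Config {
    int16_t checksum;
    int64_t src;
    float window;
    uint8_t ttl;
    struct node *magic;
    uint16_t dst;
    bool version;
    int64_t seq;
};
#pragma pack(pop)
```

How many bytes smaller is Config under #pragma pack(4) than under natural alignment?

natural layout:
  @0: checksum [2B, align 2] → 2
  +6 pad (align 8)
  @8: src [8B, align 8] → 16
  @16: window [4B, align 4] → 20
  @20: ttl [1B, align 1] → 21
  +3 pad (align 4)
  @24: magic [4B, align 4] → 28
  @28: dst [2B, align 2] → 30
  @30: version [1B, align 1] → 31
  +1 pad (align 8)
  @32: seq [8B, align 8] → 40
  size 40, align 8
packed(4) layout:
  @0: checksum [2B, align 2] → 2
  +2 pad (align 4)
  @4: src [8B, align 4] → 12
  @12: window [4B, align 4] → 16
  @16: ttl [1B, align 1] → 17
  +3 pad (align 4)
  @20: magic [4B, align 4] → 24
  @24: dst [2B, align 2] → 26
  @26: version [1B, align 1] → 27
  +1 pad (align 4)
  @28: seq [8B, align 4] → 36
  size 36, align 4
40 − 36 = 4

4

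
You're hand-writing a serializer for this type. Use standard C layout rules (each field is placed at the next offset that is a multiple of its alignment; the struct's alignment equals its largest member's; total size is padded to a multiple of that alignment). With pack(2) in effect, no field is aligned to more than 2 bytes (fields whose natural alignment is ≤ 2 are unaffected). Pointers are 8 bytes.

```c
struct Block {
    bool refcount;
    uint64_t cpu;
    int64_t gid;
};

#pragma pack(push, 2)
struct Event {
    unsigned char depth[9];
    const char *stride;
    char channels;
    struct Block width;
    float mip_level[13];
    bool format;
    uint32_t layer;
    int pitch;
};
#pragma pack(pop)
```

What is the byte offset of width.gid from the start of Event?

36

Block: @0: refcount [1B, align 1] → 1; +7 pad (align 8); @8: cpu [8B, align 8] → 16; @16: gid [8B, align 8] → 24; size 24, align 8
@0: depth [9B, align 1] → 9
+1 pad (align 2)
@10: stride [8B, align 2] → 18
@18: channels [1B, align 1] → 19
+1 pad (align 2)
@20: width [24B, align 2] → 44
within Block: gid at 16
20 + 16 = 36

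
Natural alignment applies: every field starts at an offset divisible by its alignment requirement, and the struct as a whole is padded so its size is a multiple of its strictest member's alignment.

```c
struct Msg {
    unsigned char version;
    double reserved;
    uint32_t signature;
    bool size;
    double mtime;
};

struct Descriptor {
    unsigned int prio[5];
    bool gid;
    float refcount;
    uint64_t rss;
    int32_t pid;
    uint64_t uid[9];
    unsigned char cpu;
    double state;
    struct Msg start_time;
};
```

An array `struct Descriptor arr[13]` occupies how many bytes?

Msg: version at 0 (size 1, align 1) → ends 1; pad 7 to align 8 for reserved; reserved at 8 (size 8, align 8) → ends 16; signature at 16 (size 4, align 4) → ends 20; size at 20 (size 1, align 1) → ends 21; pad 3 to align 8 for mtime; mtime at 24 (size 8, align 8) → ends 32; total 32 bytes, alignment 8
prio at 0 (size 20, align 4) → ends 20
gid at 20 (size 1, align 1) → ends 21
pad 3 to align 4 for refcount
refcount at 24 (size 4, align 4) → ends 28
pad 4 to align 8 for rss
rss at 32 (size 8, align 8) → ends 40
pid at 40 (size 4, align 4) → ends 44
pad 4 to align 8 for uid
uid at 48 (size 72, align 8) → ends 120
cpu at 120 (size 1, align 1) → ends 121
pad 7 to align 8 for state
state at 128 (size 8, align 8) → ends 136
start_time at 136 (size 32, align 8) → ends 168
total 168 bytes, alignment 8
array of 13: 13 × 168 = 2184

2184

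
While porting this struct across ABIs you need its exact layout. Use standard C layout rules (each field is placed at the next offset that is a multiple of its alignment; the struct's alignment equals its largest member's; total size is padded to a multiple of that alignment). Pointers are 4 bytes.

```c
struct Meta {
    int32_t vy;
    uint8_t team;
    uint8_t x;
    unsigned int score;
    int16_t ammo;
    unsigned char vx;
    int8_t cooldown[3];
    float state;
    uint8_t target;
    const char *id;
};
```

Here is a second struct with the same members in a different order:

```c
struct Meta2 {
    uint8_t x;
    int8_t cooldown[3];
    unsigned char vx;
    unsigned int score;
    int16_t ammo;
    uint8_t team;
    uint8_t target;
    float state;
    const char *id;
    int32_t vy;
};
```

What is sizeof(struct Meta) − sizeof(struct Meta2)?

4

0..4  vy  (4B, 4-aligned)
4..5  team  (1B, 1-aligned)
5..6  x  (1B, 1-aligned)
6..8  -- padding (2B)
8..12  score  (4B, 4-aligned)
12..14  ammo  (2B, 2-aligned)
14..15  vx  (1B, 1-aligned)
15..18  cooldown  (3B, 1-aligned)
18..20  -- padding (2B)
20..24  state  (4B, 4-aligned)
24..25  target  (1B, 1-aligned)
25..28  -- padding (3B)
28..32  id  (4B, 4-aligned)
sizeof = 32, alignof = 4
— Meta2 —
0..1  x  (1B, 1-aligned)
1..4  cooldown  (3B, 1-aligned)
4..5  vx  (1B, 1-aligned)
5..8  -- padding (3B)
8..12  score  (4B, 4-aligned)
12..14  ammo  (2B, 2-aligned)
14..15  team  (1B, 1-aligned)
15..16  target  (1B, 1-aligned)
16..20  state  (4B, 4-aligned)
20..24  id  (4B, 4-aligned)
24..28  vy  (4B, 4-aligned)
sizeof = 28, alignof = 4
32 − 28 = 4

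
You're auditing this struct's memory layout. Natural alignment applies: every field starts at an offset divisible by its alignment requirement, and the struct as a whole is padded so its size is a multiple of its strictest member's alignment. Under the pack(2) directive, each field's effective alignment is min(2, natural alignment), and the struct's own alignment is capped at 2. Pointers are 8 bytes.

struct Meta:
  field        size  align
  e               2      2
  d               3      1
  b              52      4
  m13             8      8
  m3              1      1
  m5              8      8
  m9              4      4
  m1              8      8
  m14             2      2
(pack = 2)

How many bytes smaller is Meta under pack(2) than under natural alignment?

natural layout:
  @0: e [2B, align 2] → 2
  @2: d [3B, align 1] → 5
  +3 pad (align 4)
  @8: b [52B, align 4] → 60
  +4 pad (align 8)
  @64: m13 [8B, align 8] → 72
  @72: m3 [1B, align 1] → 73
  +7 pad (align 8)
  @80: m5 [8B, align 8] → 88
  @88: m9 [4B, align 4] → 92
  +4 pad (align 8)
  @96: m1 [8B, align 8] → 104
  @104: m14 [2B, align 2] → 106
  +6 tail pad (align 8)
  size 112, align 8
packed(2) layout:
  @0: e [2B, align 2] → 2
  @2: d [3B, align 1] → 5
  +1 pad (align 2)
  @6: b [52B, align 2] → 58
  @58: m13 [8B, align 2] → 66
  @66: m3 [1B, align 1] → 67
  +1 pad (align 2)
  @68: m5 [8B, align 2] → 76
  @76: m9 [4B, align 2] → 80
  @80: m1 [8B, align 2] → 88
  @88: m14 [2B, align 2] → 90
  size 90, align 2
112 − 90 = 22

22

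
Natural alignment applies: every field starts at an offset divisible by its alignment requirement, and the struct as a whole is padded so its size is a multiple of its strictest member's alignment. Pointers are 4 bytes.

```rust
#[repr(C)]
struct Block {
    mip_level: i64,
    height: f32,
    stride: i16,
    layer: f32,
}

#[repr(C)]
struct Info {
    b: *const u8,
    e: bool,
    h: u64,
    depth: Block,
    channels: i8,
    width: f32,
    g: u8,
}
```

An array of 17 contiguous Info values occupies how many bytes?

952

Block: @0: mip_level [8B, align 8] → 8; @8: height [4B, align 4] → 12; @12: stride [2B, align 2] → 14; +2 pad (align 4); @16: layer [4B, align 4] → 20; +4 tail pad (align 8); size 24, align 8
@0: b [4B, align 4] → 4
@4: e [1B, align 1] → 5
+3 pad (align 8)
@8: h [8B, align 8] → 16
@16: depth [24B, align 8] → 40
@40: channels [1B, align 1] → 41
+3 pad (align 4)
@44: width [4B, align 4] → 48
@48: g [1B, align 1] → 49
+7 tail pad (align 8)
size 56, align 8
array of 17: 17 × 56 = 952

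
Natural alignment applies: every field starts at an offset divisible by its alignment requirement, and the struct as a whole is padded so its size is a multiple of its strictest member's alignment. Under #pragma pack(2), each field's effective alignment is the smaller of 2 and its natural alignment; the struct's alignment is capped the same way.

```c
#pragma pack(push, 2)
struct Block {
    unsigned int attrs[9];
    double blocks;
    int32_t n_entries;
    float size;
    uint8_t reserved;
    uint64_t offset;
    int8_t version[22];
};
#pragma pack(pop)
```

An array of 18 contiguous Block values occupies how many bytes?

@0: attrs [36B, align 2] → 36
@36: blocks [8B, align 2] → 44
@44: n_entries [4B, align 2] → 48
@48: size [4B, align 2] → 52
@52: reserved [1B, align 1] → 53
+1 pad (align 2)
@54: offset [8B, align 2] → 62
@62: version [22B, align 1] → 84
size 84, align 2
array of 18: 18 × 84 = 1512

1512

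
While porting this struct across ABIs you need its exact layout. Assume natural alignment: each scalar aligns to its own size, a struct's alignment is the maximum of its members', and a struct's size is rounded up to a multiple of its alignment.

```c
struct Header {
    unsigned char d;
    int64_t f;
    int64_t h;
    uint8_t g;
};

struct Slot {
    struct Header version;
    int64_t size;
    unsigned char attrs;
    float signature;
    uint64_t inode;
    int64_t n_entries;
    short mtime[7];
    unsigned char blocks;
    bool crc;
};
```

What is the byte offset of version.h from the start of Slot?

Header: @0: d [1B, align 1] → 1; +7 pad (align 8); @8: f [8B, align 8] → 16; @16: h [8B, align 8] → 24; @24: g [1B, align 1] → 25; +7 tail pad (align 8); size 32, align 8
@0: version [32B, align 8] → 32
within Header: h at 16
0 + 16 = 16

16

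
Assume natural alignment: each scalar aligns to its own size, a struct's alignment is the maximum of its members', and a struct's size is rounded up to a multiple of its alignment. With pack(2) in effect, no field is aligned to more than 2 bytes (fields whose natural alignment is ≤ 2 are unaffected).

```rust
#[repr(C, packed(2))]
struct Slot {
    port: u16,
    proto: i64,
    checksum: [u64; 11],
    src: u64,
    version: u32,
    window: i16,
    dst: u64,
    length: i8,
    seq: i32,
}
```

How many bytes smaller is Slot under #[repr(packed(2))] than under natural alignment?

natural layout:
  0..2  port  (2B, 2-aligned)
  2..8  -- padding (6B)
  8..16  proto  (8B, 8-aligned)
  16..104  checksum  (88B, 8-aligned)
  104..112  src  (8B, 8-aligned)
  112..116  version  (4B, 4-aligned)
  116..118  window  (2B, 2-aligned)
  118..120  -- padding (2B)
  120..128  dst  (8B, 8-aligned)
  128..129  length  (1B, 1-aligned)
  129..132  -- padding (3B)
  132..136  seq  (4B, 4-aligned)
  sizeof = 136, alignof = 8
packed(2) layout:
  0..2  port  (2B, 2-aligned)
  2..10  proto  (8B, 2-aligned)
  10..98  checksum  (88B, 2-aligned)
  98..106  src  (8B, 2-aligned)
  106..110  version  (4B, 2-aligned)
  110..112  window  (2B, 2-aligned)
  112..120  dst  (8B, 2-aligned)
  120..121  length  (1B, 1-aligned)
  121..122  -- padding (1B)
  122..126  seq  (4B, 2-aligned)
  sizeof = 126, alignof = 2
136 − 126 = 10

10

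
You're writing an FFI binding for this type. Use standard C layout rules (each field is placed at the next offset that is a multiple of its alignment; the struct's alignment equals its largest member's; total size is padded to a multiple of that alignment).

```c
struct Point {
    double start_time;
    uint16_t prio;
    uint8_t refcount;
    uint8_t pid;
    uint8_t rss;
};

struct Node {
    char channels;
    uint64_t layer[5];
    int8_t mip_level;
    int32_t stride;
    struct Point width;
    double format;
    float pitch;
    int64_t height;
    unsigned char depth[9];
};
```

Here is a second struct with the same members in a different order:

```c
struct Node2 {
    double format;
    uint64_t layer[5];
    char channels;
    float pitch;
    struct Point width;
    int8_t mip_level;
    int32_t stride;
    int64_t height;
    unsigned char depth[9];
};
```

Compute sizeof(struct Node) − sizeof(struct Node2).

8

Point: @0: start_time [8B, align 8] → 8; @8: prio [2B, align 2] → 10; @10: refcount [1B, align 1] → 11; @11: pid [1B, align 1] → 12; @12: rss [1B, align 1] → 13; +3 tail pad (align 8); size 16, align 8
@0: channels [1B, align 1] → 1
+7 pad (align 8)
@8: layer [40B, align 8] → 48
@48: mip_level [1B, align 1] → 49
+3 pad (align 4)
@52: stride [4B, align 4] → 56
@56: width [16B, align 8] → 72
@72: format [8B, align 8] → 80
@80: pitch [4B, align 4] → 84
+4 pad (align 8)
@88: height [8B, align 8] → 96
@96: depth [9B, align 1] → 105
+7 tail pad (align 8)
size 112, align 8
— Node2 —
@0: format [8B, align 8] → 8
@8: layer [40B, align 8] → 48
@48: channels [1B, align 1] → 49
+3 pad (align 4)
@52: pitch [4B, align 4] → 56
@56: width [16B, align 8] → 72
@72: mip_level [1B, align 1] → 73
+3 pad (align 4)
@76: stride [4B, align 4] → 80
@80: height [8B, align 8] → 88
@88: depth [9B, align 1] → 97
+7 tail pad (align 8)
size 104, align 8
112 − 104 = 8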